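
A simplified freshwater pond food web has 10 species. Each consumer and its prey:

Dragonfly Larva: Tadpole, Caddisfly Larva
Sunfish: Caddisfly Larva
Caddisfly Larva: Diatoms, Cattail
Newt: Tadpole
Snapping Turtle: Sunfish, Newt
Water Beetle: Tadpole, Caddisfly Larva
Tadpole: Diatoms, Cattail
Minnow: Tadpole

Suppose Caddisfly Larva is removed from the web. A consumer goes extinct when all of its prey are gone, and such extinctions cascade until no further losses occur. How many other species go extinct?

1

Remove Caddisfly Larva.
Round 1: Sunfish (all prey gone) → extinct.
No further losses. Total secondary extinctions: 1.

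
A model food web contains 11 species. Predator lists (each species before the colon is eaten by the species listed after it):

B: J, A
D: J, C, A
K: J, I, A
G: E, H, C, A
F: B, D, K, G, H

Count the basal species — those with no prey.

Basal species (no prey listed): F.
Count: 1.

1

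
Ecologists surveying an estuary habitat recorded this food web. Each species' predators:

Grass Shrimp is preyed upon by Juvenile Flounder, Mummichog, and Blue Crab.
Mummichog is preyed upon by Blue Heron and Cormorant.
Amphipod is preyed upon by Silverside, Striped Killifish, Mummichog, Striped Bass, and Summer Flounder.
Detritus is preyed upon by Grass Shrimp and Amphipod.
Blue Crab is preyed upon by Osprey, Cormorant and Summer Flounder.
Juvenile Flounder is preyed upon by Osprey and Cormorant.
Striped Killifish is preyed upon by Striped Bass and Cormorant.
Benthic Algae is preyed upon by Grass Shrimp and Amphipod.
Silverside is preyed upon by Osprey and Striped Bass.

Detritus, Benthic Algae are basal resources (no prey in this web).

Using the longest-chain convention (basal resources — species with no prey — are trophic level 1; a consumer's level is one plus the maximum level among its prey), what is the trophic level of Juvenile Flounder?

Detritus has no prey (basal) → level 1.
Grass Shrimp eats Detritus (level 1); other prey at levels: Benthic Algae 1 → level 2.
Juvenile Flounder eats Grass Shrimp → level 3.

Trophic level 3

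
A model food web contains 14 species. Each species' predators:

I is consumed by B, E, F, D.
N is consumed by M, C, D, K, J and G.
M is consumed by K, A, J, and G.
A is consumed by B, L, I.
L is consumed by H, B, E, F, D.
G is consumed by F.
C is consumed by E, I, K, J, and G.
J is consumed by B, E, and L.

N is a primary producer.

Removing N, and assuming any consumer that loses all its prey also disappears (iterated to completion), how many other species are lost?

Remove N.
Round 1: C (all prey gone), M (all prey gone) → extinct.
Round 2: K (all prey gone), G (all prey gone), A (all prey gone), J (all prey gone) → extinct.
Round 3: L (all prey gone), I (all prey gone) → extinct.
Round 4: F (all prey gone), E (all prey gone), H (all prey gone), B (all prey gone), D (all prey gone) → extinct.
No further losses. Total secondary extinctions: 13.

13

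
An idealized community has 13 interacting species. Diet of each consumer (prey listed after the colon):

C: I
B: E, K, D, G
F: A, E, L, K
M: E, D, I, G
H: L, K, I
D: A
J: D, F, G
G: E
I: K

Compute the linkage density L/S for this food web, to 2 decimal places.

L/S = 1.69

There are L = 22 links among S = 13 species.
L/S = 22/13 = 1.6923 ≈ 1.69.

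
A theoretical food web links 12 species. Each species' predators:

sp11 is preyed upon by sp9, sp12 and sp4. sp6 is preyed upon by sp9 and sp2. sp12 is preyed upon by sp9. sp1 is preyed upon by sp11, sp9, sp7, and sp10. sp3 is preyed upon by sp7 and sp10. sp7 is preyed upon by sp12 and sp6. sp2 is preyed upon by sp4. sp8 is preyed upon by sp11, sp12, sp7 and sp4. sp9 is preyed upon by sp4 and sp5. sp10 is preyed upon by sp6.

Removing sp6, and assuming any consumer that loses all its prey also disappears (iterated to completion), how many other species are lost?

Remove sp6.
Round 1: sp2 (all prey gone) → extinct.
No further losses. Total secondary extinctions: 1.

1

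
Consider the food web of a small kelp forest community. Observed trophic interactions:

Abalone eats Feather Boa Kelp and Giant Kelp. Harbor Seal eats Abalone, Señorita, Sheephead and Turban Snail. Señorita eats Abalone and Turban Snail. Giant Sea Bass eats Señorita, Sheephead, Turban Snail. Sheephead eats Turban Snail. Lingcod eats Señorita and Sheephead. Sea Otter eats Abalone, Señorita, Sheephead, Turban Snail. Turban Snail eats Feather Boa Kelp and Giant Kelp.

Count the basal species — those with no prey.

2

Basal species (no prey listed): Giant Kelp, Feather Boa Kelp.
Count: 2.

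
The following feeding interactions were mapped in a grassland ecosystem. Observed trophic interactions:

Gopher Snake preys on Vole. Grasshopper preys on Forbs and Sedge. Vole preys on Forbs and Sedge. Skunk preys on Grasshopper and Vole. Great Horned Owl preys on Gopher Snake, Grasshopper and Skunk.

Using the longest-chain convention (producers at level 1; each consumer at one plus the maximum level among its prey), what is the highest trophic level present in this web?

4

Producers (level 1): Sedge, Forbs.
Sedge → Vole → Skunk → Great Horned Owl gives Great Horned Owl level 4.
No species has a prey at level 4, so no species reaches level 5.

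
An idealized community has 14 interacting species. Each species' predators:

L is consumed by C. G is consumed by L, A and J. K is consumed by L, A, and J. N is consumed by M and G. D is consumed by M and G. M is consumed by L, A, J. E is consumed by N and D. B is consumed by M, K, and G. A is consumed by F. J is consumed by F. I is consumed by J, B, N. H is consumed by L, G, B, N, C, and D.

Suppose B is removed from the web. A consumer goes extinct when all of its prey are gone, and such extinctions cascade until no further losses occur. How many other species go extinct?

Remove B.
Round 1: K (all prey gone) → extinct.
No further losses. Total secondary extinctions: 1.

1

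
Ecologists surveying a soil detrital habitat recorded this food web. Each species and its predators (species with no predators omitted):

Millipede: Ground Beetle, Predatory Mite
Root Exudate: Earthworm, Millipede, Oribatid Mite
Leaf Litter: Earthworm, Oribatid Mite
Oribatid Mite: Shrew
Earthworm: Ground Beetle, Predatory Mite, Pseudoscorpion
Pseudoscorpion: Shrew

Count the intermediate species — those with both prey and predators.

Intermediate species (has both prey and predators): Earthworm, Millipede, Oribatid Mite, Pseudoscorpion.
Count: 4.

4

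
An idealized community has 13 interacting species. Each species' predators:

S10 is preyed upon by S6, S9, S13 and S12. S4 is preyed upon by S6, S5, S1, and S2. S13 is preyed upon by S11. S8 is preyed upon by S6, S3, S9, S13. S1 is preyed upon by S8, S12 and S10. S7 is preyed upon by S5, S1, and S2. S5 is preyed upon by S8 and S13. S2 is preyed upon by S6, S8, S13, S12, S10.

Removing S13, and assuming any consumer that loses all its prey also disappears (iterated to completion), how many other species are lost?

1

Remove S13.
Round 1: S11 (all prey gone) → extinct.
No further losses. Total secondary extinctions: 1.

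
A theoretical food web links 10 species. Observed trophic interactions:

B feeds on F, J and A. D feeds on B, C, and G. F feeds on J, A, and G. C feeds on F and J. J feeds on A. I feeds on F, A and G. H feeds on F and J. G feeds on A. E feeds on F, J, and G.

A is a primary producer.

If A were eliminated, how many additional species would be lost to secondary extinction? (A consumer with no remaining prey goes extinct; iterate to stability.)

9

Remove A.
Round 1: G (all prey gone), J (all prey gone) → extinct.
Round 2: F (all prey gone) → extinct.
Round 3: H (all prey gone), E (all prey gone), B (all prey gone), C (all prey gone), I (all prey gone) → extinct.
Round 4: D (all prey gone) → extinct.
No further losses. Total secondary extinctions: 9.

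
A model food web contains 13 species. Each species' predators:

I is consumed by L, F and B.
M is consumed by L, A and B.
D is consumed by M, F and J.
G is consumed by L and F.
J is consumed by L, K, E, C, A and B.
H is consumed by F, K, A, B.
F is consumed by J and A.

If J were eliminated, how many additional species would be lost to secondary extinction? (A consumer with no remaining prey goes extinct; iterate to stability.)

2

Remove J.
Round 1: E (all prey gone), C (all prey gone) → extinct.
No further losses. Total secondary extinctions: 2.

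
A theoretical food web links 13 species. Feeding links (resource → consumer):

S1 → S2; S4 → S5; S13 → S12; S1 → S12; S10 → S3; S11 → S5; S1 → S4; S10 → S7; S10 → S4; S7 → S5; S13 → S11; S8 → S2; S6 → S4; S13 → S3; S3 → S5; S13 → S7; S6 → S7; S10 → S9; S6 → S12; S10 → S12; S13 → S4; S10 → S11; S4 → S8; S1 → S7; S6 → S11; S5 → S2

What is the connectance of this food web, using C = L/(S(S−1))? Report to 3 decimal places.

The web has S = 13 species and L = 26 feeding links.
C = L / (S(S−1)) = 26 / 156 = 0.1667 ≈ 0.167.

C = 0.167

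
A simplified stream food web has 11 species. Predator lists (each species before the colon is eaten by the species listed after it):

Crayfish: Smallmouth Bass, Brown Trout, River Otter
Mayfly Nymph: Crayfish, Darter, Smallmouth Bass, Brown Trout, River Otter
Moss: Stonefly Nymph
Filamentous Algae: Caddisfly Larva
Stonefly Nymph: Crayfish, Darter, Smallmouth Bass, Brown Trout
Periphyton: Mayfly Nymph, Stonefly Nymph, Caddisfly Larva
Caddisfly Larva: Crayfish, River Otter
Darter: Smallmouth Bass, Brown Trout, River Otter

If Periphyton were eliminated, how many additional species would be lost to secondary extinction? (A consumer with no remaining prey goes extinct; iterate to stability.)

Remove Periphyton.
Round 1: Mayfly Nymph (all prey gone) → extinct.
No further losses. Total secondary extinctions: 1.

1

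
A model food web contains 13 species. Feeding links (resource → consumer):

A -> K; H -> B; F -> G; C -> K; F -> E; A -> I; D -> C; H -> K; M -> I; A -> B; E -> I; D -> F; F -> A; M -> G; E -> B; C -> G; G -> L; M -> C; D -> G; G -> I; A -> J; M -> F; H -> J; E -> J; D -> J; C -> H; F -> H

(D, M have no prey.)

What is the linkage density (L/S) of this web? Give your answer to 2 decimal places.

There are L = 27 links among S = 13 species.
L/S = 27/13 = 2.0769 ≈ 2.08.

L/S = 2.08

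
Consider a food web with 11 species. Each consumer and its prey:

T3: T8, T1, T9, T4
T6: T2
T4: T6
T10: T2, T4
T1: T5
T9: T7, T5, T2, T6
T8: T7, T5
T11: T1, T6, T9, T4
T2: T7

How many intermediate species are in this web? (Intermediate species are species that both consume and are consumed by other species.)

Intermediate species (has both prey and predators): T8, T1, T2, T6, T9, T4.
Count: 6.

6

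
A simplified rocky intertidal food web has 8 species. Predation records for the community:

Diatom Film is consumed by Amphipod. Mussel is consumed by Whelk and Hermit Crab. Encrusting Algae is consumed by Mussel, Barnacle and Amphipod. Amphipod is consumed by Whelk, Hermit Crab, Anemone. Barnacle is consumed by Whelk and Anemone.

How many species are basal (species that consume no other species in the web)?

2

Basal species (no prey listed): Encrusting Algae, Diatom Film.
Count: 2.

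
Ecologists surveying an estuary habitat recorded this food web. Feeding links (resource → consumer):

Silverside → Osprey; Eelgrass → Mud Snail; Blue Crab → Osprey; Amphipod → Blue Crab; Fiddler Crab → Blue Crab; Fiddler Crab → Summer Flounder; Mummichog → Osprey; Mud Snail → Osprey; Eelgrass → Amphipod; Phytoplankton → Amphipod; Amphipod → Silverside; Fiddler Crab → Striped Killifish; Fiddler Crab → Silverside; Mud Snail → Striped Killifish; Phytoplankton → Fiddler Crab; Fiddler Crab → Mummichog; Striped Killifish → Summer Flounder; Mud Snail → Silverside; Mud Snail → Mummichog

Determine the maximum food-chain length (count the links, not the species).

One longest chain: Phytoplankton → Fiddler Crab → Striped Killifish → Summer Flounder.
It has 4 species and 3 links.

3 links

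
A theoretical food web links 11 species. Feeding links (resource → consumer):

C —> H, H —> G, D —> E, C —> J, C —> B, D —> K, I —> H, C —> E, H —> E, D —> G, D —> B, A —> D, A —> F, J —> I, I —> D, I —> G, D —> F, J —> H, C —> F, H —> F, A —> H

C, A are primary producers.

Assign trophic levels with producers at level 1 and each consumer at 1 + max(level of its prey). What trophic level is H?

C is a producer → level 1.
J eats C → level 2.
I eats J → level 3.
H eats I (level 3); other prey at levels: C 1, A 1, J 2 → level 4.

Trophic level 4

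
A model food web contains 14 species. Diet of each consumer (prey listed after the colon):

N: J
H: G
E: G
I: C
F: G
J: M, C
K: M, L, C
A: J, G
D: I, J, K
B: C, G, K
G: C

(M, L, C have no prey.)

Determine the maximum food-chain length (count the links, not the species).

One longest chain: C → G → B.
It has 3 species and 2 links.

2 links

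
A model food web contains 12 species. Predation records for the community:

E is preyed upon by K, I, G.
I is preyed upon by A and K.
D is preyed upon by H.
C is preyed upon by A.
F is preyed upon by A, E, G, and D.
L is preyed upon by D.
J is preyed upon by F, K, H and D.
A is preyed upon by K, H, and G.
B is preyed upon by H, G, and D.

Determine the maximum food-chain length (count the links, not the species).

5 links

One longest chain: J → F → E → I → A → G.
It has 6 species and 5 links.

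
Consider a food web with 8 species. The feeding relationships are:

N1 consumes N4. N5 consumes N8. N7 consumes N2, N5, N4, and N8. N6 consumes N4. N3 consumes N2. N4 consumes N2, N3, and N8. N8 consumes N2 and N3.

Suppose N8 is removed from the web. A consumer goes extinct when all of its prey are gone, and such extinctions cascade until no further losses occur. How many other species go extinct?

Remove N8.
Round 1: N5 (all prey gone) → extinct.
No further losses. Total secondary extinctions: 1.

1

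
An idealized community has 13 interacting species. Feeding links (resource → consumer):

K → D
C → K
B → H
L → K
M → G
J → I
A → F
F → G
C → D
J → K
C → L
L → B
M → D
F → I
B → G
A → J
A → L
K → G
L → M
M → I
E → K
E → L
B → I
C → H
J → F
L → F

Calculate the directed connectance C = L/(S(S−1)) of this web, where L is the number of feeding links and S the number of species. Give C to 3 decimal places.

C = 0.167

The web has S = 13 species and L = 26 feeding links.
C = L / (S(S−1)) = 26 / 156 = 0.1667 ≈ 0.167.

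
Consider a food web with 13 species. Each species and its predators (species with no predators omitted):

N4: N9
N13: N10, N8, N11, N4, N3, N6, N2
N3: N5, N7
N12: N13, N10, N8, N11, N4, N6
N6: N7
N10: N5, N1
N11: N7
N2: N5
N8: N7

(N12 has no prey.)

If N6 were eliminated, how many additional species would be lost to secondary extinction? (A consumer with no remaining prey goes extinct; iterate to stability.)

0

Remove N6.
Every predator of it retains at least one other prey: N7 still has N8, N11, N3.
No consumer loses all prey, so no secondary extinctions occur.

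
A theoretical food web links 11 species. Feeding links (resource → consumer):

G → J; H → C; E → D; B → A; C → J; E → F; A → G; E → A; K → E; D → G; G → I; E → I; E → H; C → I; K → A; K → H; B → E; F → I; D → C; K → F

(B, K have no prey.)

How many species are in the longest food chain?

One longest chain: B → E → D → C → J.
It has 5 species and 4 links.

5 species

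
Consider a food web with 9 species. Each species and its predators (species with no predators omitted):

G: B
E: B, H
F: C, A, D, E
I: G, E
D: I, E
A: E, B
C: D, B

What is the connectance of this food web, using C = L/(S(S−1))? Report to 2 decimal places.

The web has S = 9 species and L = 15 feeding links.
C = L / (S(S−1)) = 15 / 72 = 0.2083 ≈ 0.21.

C = 0.21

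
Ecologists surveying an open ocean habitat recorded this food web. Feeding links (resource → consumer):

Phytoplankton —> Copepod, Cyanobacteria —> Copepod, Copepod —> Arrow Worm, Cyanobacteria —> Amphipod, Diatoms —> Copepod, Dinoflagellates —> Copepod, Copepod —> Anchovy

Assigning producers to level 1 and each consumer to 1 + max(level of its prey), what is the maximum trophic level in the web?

Producers (level 1): Phytoplankton, Cyanobacteria, Dinoflagellates, Diatoms.
Phytoplankton → Copepod → Anchovy gives Anchovy level 3.
No species has a prey at level 3, so no species reaches level 4.

3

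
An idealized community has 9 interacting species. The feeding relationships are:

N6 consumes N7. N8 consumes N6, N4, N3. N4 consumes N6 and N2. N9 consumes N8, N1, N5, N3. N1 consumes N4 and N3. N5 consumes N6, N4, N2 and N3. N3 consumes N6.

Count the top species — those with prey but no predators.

Top species (has prey, but nothing eats it): N9.
Count: 1.

1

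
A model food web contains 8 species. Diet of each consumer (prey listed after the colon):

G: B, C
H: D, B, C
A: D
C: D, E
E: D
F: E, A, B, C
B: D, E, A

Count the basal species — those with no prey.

1

Basal species (no prey listed): D.
Count: 1.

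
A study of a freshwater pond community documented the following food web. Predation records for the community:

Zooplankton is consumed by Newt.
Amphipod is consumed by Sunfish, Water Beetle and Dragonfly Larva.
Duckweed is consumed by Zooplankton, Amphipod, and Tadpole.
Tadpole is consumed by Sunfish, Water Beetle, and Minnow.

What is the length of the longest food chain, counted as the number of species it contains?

3 species

One longest chain: Duckweed → Amphipod → Water Beetle.
It has 3 species and 2 links.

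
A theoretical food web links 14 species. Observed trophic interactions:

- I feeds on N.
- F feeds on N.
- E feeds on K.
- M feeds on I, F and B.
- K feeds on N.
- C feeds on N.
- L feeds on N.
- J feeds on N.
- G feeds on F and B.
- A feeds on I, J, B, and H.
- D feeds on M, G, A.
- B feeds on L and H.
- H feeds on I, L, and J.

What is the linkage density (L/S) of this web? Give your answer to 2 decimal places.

There are L = 24 links among S = 14 species.
L/S = 24/14 = 1.7143 ≈ 1.71.

L/S = 1.71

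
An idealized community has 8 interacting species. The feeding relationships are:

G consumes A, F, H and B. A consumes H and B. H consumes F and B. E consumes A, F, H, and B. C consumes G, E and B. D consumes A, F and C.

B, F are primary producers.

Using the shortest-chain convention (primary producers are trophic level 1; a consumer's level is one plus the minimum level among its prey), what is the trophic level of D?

Trophic level 2

F is a producer → level 1.
D eats F → level 2.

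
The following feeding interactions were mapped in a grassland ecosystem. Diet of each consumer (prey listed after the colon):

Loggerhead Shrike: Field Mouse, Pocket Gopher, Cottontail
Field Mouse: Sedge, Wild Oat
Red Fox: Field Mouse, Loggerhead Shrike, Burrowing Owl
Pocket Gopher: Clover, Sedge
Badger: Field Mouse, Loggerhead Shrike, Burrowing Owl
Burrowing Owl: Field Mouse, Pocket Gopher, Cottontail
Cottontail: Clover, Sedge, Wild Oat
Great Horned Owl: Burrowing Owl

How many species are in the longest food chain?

One longest chain: Sedge → Field Mouse → Burrowing Owl → Great Horned Owl.
It has 4 species and 3 links.

4 species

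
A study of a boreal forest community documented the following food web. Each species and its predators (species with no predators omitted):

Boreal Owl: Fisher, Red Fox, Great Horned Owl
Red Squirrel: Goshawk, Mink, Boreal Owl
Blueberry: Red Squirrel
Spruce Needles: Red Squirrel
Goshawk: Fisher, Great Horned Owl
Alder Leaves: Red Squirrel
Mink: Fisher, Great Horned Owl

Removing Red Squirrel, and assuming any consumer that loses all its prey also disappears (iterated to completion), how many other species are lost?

6

Remove Red Squirrel.
Round 1: Goshawk (all prey gone), Mink (all prey gone), Boreal Owl (all prey gone) → extinct.
Round 2: Fisher (all prey gone), Red Fox (all prey gone), Great Horned Owl (all prey gone) → extinct.
No further losses. Total secondary extinctions: 6.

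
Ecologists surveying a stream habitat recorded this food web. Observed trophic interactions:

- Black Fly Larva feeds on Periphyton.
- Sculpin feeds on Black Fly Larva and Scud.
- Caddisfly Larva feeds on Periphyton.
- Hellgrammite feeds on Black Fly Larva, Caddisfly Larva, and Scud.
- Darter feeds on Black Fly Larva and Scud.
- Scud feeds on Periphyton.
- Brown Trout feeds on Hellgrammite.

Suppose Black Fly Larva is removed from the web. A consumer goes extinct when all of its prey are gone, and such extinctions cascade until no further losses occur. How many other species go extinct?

0

Remove Black Fly Larva.
Every predator of it retains at least one other prey: Sculpin still has Scud; Darter still has Scud; Hellgrammite still has Caddisfly Larva, Scud.
No consumer loses all prey, so no secondary extinctions occur.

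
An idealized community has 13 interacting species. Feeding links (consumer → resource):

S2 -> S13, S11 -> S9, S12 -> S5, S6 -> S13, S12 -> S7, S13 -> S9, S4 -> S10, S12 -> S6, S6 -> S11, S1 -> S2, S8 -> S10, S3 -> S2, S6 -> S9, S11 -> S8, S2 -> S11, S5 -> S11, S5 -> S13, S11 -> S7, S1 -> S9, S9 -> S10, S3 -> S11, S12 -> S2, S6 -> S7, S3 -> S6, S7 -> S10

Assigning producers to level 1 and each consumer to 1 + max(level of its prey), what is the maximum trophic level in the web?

Producers (level 1): S10.
S10 → S9 → S13 → S2 → S12 gives S12 level 5.
No species has a prey at level 5, so no species reaches level 6.

5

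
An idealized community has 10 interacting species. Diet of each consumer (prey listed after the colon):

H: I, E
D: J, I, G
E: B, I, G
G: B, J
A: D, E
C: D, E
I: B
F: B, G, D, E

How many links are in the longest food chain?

3 links

One longest chain: B → I → D → A.
It has 4 species and 3 links.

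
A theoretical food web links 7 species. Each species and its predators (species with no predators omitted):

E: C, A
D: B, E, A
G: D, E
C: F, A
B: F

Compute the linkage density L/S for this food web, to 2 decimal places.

L/S = 1.43

There are L = 10 links among S = 7 species.
L/S = 10/7 = 1.4286 ≈ 1.43.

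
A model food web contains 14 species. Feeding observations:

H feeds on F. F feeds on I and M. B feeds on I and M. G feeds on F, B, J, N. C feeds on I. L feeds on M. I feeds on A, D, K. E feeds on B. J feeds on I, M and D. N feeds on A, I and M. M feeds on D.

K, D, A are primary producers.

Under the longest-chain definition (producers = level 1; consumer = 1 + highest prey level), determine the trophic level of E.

D is a producer → level 1.
M eats D → level 2.
B eats M (level 2); other prey at levels: I 2 → level 3.
E eats B → level 4.

Trophic level 4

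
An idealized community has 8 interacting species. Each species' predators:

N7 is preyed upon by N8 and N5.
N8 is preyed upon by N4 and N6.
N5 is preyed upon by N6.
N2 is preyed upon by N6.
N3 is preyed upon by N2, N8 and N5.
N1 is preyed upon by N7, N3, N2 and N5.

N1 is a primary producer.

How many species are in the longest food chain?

4 species

One longest chain: N1 → N3 → N8 → N4.
It has 4 species and 3 links.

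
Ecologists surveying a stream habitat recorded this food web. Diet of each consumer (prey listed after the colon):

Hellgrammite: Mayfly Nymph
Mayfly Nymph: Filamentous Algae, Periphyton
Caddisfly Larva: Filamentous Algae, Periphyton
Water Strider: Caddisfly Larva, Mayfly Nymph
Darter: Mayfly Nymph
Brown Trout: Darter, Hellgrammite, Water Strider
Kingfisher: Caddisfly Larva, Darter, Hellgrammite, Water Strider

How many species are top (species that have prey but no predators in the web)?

Top species (has prey, but nothing eats it): Brown Trout, Kingfisher.
Count: 2.

2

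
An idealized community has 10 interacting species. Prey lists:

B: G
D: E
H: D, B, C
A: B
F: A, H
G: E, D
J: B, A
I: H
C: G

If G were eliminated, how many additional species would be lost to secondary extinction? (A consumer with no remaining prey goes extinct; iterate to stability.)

Remove G.
Round 1: B (all prey gone), C (all prey gone) → extinct.
Round 2: A (all prey gone) → extinct.
Round 3: J (all prey gone) → extinct.
No further losses. Total secondary extinctions: 4.

4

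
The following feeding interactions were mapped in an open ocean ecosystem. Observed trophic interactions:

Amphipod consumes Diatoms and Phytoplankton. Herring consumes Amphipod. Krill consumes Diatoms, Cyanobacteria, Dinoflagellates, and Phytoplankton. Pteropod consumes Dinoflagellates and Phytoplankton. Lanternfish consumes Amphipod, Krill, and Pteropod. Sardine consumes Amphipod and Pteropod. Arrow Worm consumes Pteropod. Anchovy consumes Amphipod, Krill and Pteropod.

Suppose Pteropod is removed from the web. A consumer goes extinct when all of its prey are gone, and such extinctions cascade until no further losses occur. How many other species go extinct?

1

Remove Pteropod.
Round 1: Arrow Worm (all prey gone) → extinct.
No further losses. Total secondary extinctions: 1.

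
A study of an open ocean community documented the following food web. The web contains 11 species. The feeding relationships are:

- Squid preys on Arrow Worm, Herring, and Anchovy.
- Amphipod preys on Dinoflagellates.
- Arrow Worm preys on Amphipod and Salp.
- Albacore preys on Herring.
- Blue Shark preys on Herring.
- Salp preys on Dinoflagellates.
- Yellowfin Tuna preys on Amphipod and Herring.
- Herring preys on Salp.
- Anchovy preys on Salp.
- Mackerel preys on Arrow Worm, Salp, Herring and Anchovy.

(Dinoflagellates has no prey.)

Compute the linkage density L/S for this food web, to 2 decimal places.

L/S = 1.55

There are L = 17 links among S = 11 species.
L/S = 17/11 = 1.5455 ≈ 1.55.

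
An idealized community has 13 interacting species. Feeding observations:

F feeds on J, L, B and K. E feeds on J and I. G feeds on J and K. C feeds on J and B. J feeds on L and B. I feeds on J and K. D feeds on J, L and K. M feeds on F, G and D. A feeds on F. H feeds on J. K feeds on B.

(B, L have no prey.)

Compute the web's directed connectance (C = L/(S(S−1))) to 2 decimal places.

The web has S = 13 species and L = 23 feeding links.
C = L / (S(S−1)) = 23 / 156 = 0.1474 ≈ 0.15.

C = 0.15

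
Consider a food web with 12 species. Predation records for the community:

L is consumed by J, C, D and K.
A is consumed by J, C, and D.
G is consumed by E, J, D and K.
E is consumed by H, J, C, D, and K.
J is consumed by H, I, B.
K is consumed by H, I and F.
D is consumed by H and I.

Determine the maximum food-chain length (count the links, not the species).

One longest chain: G → E → K → F.
It has 4 species and 3 links.

3 links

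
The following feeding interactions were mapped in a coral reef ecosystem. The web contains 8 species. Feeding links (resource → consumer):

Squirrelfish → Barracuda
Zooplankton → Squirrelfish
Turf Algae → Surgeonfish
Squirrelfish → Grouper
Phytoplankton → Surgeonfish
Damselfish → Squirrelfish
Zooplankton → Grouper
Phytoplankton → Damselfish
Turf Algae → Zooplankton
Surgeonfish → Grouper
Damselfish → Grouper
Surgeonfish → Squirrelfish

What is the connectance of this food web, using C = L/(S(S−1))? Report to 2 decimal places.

C = 0.21

The web has S = 8 species and L = 12 feeding links.
C = L / (S(S−1)) = 12 / 56 = 0.2143 ≈ 0.21.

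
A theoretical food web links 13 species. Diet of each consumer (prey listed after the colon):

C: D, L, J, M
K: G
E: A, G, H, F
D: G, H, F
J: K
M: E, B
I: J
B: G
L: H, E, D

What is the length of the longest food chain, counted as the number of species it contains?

One longest chain: G → K → J → I.
It has 4 species and 3 links.

4 species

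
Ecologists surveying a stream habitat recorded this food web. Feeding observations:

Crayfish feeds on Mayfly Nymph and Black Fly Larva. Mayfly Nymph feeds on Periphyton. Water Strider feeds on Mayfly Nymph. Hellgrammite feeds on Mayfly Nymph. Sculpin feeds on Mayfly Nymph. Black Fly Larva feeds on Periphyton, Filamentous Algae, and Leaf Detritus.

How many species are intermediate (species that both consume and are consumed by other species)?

Intermediate species (has both prey and predators): Black Fly Larva, Mayfly Nymph.
Count: 2.

2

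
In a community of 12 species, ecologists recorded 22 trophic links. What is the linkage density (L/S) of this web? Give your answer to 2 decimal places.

There are L = 22 links among S = 12 species.
L/S = 22/12 = 1.8333 ≈ 1.83.

L/S = 1.83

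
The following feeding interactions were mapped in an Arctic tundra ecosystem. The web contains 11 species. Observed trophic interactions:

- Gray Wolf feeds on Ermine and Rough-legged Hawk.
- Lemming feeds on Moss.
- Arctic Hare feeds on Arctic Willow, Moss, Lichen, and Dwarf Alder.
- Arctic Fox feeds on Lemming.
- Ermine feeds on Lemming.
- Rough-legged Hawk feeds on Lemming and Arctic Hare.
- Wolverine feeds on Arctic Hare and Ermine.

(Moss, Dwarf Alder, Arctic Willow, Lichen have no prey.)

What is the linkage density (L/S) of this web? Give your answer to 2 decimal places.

L/S = 1.18

There are L = 13 links among S = 11 species.
L/S = 13/11 = 1.1818 ≈ 1.18.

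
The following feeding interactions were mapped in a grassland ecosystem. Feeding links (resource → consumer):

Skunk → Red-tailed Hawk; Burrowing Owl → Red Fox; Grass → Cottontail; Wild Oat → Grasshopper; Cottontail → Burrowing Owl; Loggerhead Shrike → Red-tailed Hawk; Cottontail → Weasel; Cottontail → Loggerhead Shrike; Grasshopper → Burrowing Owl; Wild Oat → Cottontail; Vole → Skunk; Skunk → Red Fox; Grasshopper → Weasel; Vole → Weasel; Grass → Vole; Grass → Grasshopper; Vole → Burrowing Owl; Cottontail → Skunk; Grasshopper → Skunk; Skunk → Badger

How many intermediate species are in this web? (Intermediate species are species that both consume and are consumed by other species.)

6

Intermediate species (has both prey and predators): Cottontail, Vole, Grasshopper, Burrowing Owl, Skunk, Loggerhead Shrike.
Count: 6.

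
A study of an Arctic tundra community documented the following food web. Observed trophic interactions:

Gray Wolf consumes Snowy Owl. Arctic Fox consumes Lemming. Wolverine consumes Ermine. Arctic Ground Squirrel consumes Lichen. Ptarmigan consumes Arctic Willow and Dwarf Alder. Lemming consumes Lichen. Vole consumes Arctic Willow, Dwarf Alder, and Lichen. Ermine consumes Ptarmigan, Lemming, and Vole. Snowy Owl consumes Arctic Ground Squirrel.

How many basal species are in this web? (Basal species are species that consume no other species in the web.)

3

Basal species (no prey listed): Lichen, Arctic Willow, Dwarf Alder.
Count: 3.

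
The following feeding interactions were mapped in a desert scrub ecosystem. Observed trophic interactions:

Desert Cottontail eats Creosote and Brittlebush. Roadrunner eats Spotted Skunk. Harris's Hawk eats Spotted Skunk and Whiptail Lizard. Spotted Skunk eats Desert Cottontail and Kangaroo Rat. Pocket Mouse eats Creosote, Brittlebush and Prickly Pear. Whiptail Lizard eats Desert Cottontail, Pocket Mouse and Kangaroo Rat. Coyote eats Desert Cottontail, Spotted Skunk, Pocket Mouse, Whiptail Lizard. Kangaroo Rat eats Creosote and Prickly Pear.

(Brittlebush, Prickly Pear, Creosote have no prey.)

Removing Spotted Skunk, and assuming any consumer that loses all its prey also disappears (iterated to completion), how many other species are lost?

1

Remove Spotted Skunk.
Round 1: Roadrunner (all prey gone) → extinct.
No further losses. Total secondary extinctions: 1.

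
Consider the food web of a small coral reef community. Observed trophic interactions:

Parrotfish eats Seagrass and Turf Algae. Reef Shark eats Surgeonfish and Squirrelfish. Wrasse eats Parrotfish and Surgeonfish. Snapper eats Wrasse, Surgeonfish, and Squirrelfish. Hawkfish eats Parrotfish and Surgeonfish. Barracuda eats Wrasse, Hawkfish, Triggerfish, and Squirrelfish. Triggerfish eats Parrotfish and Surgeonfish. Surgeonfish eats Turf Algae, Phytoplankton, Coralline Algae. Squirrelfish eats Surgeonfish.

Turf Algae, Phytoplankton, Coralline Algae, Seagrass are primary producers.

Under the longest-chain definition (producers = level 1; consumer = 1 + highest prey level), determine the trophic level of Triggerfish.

Turf Algae is a producer → level 1.
Surgeonfish eats Turf Algae (level 1); other prey at levels: Phytoplankton 1, Coralline Algae 1 → level 2.
Triggerfish eats Surgeonfish (level 2); other prey at levels: Parrotfish 2 → level 3.

Trophic level 3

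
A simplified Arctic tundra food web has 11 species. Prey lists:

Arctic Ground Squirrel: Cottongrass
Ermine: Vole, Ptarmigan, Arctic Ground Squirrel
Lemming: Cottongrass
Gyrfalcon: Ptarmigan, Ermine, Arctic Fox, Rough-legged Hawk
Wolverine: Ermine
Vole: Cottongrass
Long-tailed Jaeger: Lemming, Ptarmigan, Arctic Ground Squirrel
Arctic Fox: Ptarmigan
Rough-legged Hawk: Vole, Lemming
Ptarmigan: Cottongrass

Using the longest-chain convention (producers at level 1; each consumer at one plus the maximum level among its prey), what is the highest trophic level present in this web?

Producers (level 1): Cottongrass.
Cottongrass → Vole → Ermine → Gyrfalcon gives Gyrfalcon level 4.
No species has a prey at level 4, so no species reaches level 5.

4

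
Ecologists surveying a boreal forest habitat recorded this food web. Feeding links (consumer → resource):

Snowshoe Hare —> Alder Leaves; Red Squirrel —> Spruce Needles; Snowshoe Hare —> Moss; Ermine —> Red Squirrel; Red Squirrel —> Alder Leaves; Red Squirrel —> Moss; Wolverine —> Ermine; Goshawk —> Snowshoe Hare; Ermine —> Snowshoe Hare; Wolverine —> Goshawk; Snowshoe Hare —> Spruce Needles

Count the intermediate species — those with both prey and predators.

4

Intermediate species (has both prey and predators): Snowshoe Hare, Red Squirrel, Goshawk, Ermine.
Count: 4.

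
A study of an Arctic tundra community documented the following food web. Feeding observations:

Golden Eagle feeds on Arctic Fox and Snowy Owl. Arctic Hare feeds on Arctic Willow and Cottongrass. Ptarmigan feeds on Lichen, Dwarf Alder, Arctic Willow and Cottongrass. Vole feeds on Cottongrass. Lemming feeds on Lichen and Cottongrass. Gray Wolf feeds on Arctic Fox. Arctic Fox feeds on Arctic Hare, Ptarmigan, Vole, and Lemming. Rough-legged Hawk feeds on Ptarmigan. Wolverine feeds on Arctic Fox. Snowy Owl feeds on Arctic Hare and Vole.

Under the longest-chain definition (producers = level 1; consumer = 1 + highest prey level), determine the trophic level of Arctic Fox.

Cottongrass is a producer → level 1.
Arctic Hare eats Cottongrass (level 1); other prey at levels: Arctic Willow 1 → level 2.
Arctic Fox eats Arctic Hare (level 2); other prey at levels: Ptarmigan 2, Vole 2, Lemming 2 → level 3.

Trophic level 3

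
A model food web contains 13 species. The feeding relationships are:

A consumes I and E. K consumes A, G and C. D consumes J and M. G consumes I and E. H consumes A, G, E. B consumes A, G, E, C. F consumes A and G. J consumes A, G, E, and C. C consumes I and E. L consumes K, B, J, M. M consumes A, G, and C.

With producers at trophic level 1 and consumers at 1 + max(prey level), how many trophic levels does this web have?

4

Producers (level 1): E, I.
E → C → M → D gives D level 4.
No species has a prey at level 4, so no species reaches level 5.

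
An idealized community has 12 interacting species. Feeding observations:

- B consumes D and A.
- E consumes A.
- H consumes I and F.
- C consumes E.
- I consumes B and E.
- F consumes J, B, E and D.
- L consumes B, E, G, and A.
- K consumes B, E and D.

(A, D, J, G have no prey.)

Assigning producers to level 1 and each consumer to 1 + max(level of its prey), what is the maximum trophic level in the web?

4

Producers (level 1): A, D, J, G.
A → B → F → H gives H level 4.
No species has a prey at level 4, so no species reaches level 5.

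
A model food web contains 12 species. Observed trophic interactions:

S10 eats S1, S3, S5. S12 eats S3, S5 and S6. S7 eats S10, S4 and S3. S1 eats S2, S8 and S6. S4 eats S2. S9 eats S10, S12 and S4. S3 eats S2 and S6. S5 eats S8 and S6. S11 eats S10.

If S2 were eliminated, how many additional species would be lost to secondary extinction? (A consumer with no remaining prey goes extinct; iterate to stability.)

Remove S2.
Round 1: S4 (all prey gone) → extinct.
No further losses. Total secondary extinctions: 1.

1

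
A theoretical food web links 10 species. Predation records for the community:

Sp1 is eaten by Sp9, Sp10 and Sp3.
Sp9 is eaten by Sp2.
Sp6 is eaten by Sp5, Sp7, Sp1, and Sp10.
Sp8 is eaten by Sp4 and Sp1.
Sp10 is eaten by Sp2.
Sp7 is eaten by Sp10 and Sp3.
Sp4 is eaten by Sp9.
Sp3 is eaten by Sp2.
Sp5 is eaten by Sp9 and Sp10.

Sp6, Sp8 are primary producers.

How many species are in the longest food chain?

One longest chain: Sp6 → Sp7 → Sp3 → Sp2.
It has 4 species and 3 links.

4 species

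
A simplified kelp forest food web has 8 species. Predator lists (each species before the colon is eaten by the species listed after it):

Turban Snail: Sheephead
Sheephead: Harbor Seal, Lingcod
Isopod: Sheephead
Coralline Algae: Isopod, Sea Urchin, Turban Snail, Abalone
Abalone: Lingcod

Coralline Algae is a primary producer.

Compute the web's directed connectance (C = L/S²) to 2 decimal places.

C = 0.14

The web has S = 8 species and L = 9 feeding links.
C = L / S² = 9 / 64 = 0.1406 ≈ 0.14.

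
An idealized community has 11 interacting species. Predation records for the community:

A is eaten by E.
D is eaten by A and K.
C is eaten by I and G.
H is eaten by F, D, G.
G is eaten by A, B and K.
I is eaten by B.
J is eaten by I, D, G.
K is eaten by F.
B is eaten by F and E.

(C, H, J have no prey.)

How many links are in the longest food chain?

One longest chain: H → D → A → E.
It has 4 species and 3 links.

3 links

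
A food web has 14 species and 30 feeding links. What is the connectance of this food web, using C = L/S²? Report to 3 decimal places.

The web has S = 14 species and L = 30 feeding links.
C = L / S² = 30 / 196 = 0.1531 ≈ 0.153.

C = 0.153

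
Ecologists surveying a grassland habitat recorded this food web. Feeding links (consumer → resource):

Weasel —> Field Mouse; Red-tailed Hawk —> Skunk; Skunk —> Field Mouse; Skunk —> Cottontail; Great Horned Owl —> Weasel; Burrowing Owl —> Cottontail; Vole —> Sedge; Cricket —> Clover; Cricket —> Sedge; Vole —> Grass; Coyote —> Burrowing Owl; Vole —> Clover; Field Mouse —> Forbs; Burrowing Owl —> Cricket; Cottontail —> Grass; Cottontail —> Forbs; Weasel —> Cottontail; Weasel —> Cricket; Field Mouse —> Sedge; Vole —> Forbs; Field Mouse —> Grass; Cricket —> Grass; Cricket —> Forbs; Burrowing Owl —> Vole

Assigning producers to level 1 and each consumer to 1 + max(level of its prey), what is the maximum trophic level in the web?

Producers (level 1): Forbs, Grass, Sedge, Clover.
Forbs → Field Mouse → Weasel → Great Horned Owl gives Great Horned Owl level 4.
No species has a prey at level 4, so no species reaches level 5.

4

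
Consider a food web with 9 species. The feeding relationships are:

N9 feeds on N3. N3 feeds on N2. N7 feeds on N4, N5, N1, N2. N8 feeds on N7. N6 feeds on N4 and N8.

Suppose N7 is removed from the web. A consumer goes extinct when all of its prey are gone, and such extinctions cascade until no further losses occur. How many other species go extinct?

1

Remove N7.
Round 1: N8 (all prey gone) → extinct.
No further losses. Total secondary extinctions: 1.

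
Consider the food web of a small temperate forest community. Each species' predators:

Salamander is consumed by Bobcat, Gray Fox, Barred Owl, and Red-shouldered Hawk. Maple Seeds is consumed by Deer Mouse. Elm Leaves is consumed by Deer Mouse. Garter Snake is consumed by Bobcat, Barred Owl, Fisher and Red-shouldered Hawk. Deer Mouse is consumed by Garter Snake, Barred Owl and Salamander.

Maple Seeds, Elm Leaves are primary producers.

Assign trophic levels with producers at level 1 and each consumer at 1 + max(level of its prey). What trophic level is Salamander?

Trophic level 3

Maple Seeds is a producer → level 1.
Deer Mouse eats Maple Seeds (level 1); other prey at levels: Elm Leaves 1 → level 2.
Salamander eats Deer Mouse → level 3.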